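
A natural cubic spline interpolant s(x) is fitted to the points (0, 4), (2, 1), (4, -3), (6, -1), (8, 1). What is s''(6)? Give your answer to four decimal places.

-0.6696

Write M_i for s''(x_i). With h_i = 2, 2, 2, 2 and divided differences Δ_i = -3/2, -2, 1, 1, the continuity of s' gives the tridiagonal system
  2·M_0 + 8·M_1 + 2·M_2 = 6(Δ_1 - Δ_0) = -3
  2·M_1 + 8·M_2 + 2·M_3 = 6(Δ_2 - Δ_1) = 18
  2·M_2 + 8·M_3 + 2·M_4 = 6(Δ_3 - Δ_2) = 0
Natural end conditions: M_0 = M_4 = 0.
Solving the tridiagonal system: M_0 = 0, M_1 = -117/112, M_2 = 75/28, M_3 = -75/112, M_4 = 0.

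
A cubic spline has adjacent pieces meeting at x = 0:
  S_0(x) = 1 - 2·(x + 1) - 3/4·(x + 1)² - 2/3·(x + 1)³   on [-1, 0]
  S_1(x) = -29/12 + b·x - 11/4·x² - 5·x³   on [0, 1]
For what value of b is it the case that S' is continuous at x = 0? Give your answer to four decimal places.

-5.5000

S_0'(x) = -2 - 3/2·(x + 1) - 2·(x + 1)², so S_0'(0) = -11/2. On the right, S_1'(0) = b, so b = -11/2.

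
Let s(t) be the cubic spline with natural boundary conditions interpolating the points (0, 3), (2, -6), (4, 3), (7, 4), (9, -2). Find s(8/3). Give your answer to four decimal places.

-4.1535

Let m_i = s''(x_i). Step sizes h_i = 2, 2, 3, 2; slopes of the chords Δ_i = (y_(i+1) - y_i)/h_i = -9/2, 9/2, 1/3, -3.
  2·m_0 + 8·m_1 + 2·m_2 = 6(Δ_1 - Δ_0) = 54
  2·m_1 + 10·m_2 + 3·m_3 = 6(Δ_2 - Δ_1) = -25
  3·m_2 + 10·m_3 + 2·m_4 = 6(Δ_3 - Δ_2) = -20
Natural end conditions: m_0 = m_4 = 0.
Solving: m_0 = 0, m_1 = 2647/344, m_2 = -325/86, m_3 = -149/172, m_4 = 0.
On [2, 4], s(t) = -6 + 325/516·(t - 2) + 2647/688·(t - 2)² - 3947/4128·(t - 2)³.
With (t - 2) = 2/3: s(8/3) = -28933/6966.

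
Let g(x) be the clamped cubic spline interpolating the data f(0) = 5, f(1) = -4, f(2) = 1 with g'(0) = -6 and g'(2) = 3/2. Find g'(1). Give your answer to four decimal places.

Let M_i = g''(x_i). Step sizes h_i = 1, 1; slopes of the chords Δ_i = (y_(i+1) - y_i)/h_i = -9, 5.
  1·M_0 + 4·M_1 + 1·M_2 = 6(Δ_1 - Δ_0) = 84
Clamped end conditions give two more equations: 2h_0·M_0 + h_0·M_1 = 6(Δ_0 - g'(0)) = -18 and h_1·M_1 + 2h_1·M_2 = 6(g'(2) - Δ_1) = -21.
Solving the tridiagonal system: M_0 = -105/4, M_1 = 69/2, M_2 = -111/4.
On [1, 2], g'(x) = b_1 + 2c_1·(x - 1) + 3d_1·(x - 1)² with b_1 = Δ_1 - h_1(2M_1 + M_2)/6 = -15/8, c_1 = M_1/2 = 69/4, d_1 = (M_2 - M_1)/(6h_1) = -83/8. So g'(1) = -15/8.

-1.8750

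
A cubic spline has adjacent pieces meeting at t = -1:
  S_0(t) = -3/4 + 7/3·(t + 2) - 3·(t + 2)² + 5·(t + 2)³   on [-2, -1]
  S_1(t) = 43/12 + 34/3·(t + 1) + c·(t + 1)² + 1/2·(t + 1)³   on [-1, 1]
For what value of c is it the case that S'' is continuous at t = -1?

S_0''(t) = -6 + 30·(t + 2), so S_0''(-1) = 24. On the right, S_1''(-1) = 2c, so c = 12.

12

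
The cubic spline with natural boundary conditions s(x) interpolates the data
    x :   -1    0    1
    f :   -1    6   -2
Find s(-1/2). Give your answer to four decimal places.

Put M_i = s'' at the i-th knot. Here h = (1, 1) and Δ = (7, -8), so the interior equations h_(i-1)·M_(i-1) + 2(h_(i-1)+h_i)·M_i + h_i·M_(i+1) = 6(Δ_i − Δ_(i-1)) read
  1·M_0 + 4·M_1 + 1·M_2 = 6(Δ_1 - Δ_0) = -90
Natural end conditions: M_0 = M_2 = 0.
Forward elimination and back-substitution give M_0 = 0, M_1 = -45/2, M_2 = 0.
On [-1, 0], s(x) = -1 + 43/4·(x + 1) + 0·(x + 1)² - 15/4·(x + 1)³.
With (x + 1) = 1/2: s(-1/2) = 125/32.

3.9063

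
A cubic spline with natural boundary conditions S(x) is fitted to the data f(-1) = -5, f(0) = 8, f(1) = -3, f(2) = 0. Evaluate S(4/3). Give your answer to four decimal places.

-3.9753

With M_i denoting the second derivative at x_i, h_i = 1, 1, 1, and Δ_i = (y_(i+1) − y_i)/h_i = 13, -11, 3:
  1·M_0 + 4·M_1 + 1·M_2 = 6(Δ_1 - Δ_0) = -144
  1·M_1 + 4·M_2 + 1·M_3 = 6(Δ_2 - Δ_1) = 84
Natural end conditions: M_0 = M_3 = 0.
Hence M_0 = 0, M_1 = -44, M_2 = 32, M_3 = 0.
On [1, 2], S(x) = -3 - 23/3·(x - 1) + 16·(x - 1)² - 16/3·(x - 1)³.
With (x - 1) = 1/3: S(4/3) = -322/81.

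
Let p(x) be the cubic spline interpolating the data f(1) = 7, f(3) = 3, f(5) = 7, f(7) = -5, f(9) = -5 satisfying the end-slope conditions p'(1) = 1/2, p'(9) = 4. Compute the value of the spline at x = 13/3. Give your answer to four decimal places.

Write M_i for p''(x_i). With h_i = 2, 2, 2, 2 and divided differences Δ_i = -2, 2, -6, 0, the continuity of p' gives the tridiagonal system
  2·M_0 + 8·M_1 + 2·M_2 = 6(Δ_1 - Δ_0) = 24
  2·M_1 + 8·M_2 + 2·M_3 = 6(Δ_2 - Δ_1) = -48
  2·M_2 + 8·M_3 + 2·M_4 = 6(Δ_3 - Δ_2) = 36
Clamped end conditions give two more equations: 2h_0·M_0 + h_0·M_1 = 6(Δ_0 - p'(1)) = -15 and h_3·M_3 + 2h_3·M_4 = 6(p'(9) - Δ_3) = 24.
Hence M_0 = -821/112, M_1 = 401/56, M_2 = -149/16, M_3 = 341/56, M_4 = 331/112.
On [3, 5], p(x) = 3 + 37/112·(x - 3) + 401/112·(x - 3)² - 615/448·(x - 3)³.
With (x - 3) = 4/3: p(13/3) = 1651/252.

6.5516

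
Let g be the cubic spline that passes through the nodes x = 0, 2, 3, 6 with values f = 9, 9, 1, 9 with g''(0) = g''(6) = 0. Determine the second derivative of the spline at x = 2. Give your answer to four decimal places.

Put m_i = g'' at the i-th knot. Here h = (2, 1, 3) and Δ = (0, -8, 8/3), so the interior equations h_(i-1)·m_(i-1) + 2(h_(i-1)+h_i)·m_i + h_i·m_(i+1) = 6(Δ_i − Δ_(i-1)) read
  2·m_0 + 6·m_1 + 1·m_2 = 6(Δ_1 - Δ_0) = -48
  1·m_1 + 8·m_2 + 3·m_3 = 6(Δ_2 - Δ_1) = 64
Natural end conditions: m_0 = m_3 = 0.
Forward elimination and back-substitution give m_0 = 0, m_1 = -448/47, m_2 = 432/47, m_3 = 0.

-9.5319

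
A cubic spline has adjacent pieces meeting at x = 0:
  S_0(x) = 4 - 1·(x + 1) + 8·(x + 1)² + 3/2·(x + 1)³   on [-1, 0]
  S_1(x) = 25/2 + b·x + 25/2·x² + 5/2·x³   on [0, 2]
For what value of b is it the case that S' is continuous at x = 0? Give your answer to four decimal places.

19.5000

S_0'(x) = -1 + 16·(x + 1) + 9/2·(x + 1)², so S_0'(0) = 39/2. On the right, S_1'(0) = b, so b = 39/2.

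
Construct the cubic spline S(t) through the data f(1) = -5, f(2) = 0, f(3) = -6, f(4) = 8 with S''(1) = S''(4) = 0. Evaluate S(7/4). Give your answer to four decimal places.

Put σ_i = S'' at the i-th knot. Here h = (1, 1, 1) and Δ = (5, -6, 14), so the interior equations h_(i-1)·σ_(i-1) + 2(h_(i-1)+h_i)·σ_i + h_i·σ_(i+1) = 6(Δ_i − Δ_(i-1)) read
  1·σ_0 + 4·σ_1 + 1·σ_2 = 6(Δ_1 - Δ_0) = -66
  1·σ_1 + 4·σ_2 + 1·σ_3 = 6(Δ_2 - Δ_1) = 120
Natural end conditions: σ_0 = σ_3 = 0.
Forward elimination and back-substitution give σ_0 = 0, σ_1 = -128/5, σ_2 = 182/5, σ_3 = 0.
On [1, 2], S(t) = -5 + 139/15·(t - 1) + 0·(t - 1)² - 64/15·(t - 1)³.
With (t - 1) = 3/4: S(7/4) = 3/20.

0.1500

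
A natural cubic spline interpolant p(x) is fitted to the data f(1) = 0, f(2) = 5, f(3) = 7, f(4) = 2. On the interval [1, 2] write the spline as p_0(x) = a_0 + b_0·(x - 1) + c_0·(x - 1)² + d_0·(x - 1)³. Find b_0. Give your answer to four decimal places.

Let σ_i = p''(x_i). Step sizes h_i = 1, 1, 1; slopes of the chords Δ_i = (y_(i+1) - y_i)/h_i = 5, 2, -5.
  1·σ_0 + 4·σ_1 + 1·σ_2 = 6(Δ_1 - Δ_0) = -18
  1·σ_1 + 4·σ_2 + 1·σ_3 = 6(Δ_2 - Δ_1) = -42
Natural end conditions: σ_0 = σ_3 = 0.
Solving: σ_0 = 0, σ_1 = -2, σ_2 = -10, σ_3 = 0.
On [1, 2], with p_0(x) = a_0 + b_0·(x - 1) + c_0·(x - 1)² + d_0·(x - 1)³: c_0 = σ_0/2 = 0, d_0 = (σ_1 - σ_0)/(6h_0) = -1/3, b_0 = Δ_0 - h_0(2σ_0 + σ_1)/6 = 16/3.

5.3333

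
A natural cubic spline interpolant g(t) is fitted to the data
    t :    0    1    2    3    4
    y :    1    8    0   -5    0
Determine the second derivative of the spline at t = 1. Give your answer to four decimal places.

Let M_i = g''(x_i). Step sizes h_i = 1, 1, 1, 1; slopes of the chords Δ_i = (y_(i+1) - y_i)/h_i = 7, -8, -5, 5.
  1·M_0 + 4·M_1 + 1·M_2 = 6(Δ_1 - Δ_0) = -90
  1·M_1 + 4·M_2 + 1·M_3 = 6(Δ_2 - Δ_1) = 18
  1·M_2 + 4·M_3 + 1·M_4 = 6(Δ_3 - Δ_2) = 60
Natural end conditions: M_0 = M_4 = 0.
Solving the tridiagonal system: M_0 = 0, M_1 = -681/28, M_2 = 51/7, M_3 = 369/28, M_4 = 0.

-24.3214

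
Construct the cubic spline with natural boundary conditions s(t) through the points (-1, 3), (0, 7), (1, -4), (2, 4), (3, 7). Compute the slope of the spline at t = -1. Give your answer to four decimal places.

With σ_i denoting the second derivative at x_i, h_i = 1, 1, 1, 1, and Δ_i = (y_(i+1) − y_i)/h_i = 4, -11, 8, 3:
  1·σ_0 + 4·σ_1 + 1·σ_2 = 6(Δ_1 - Δ_0) = -90
  1·σ_1 + 4·σ_2 + 1·σ_3 = 6(Δ_2 - Δ_1) = 114
  1·σ_2 + 4·σ_3 + 1·σ_4 = 6(Δ_3 - Δ_2) = -30
Natural end conditions: σ_0 = σ_4 = 0.
Forward elimination and back-substitution give σ_0 = 0, σ_1 = -459/14, σ_2 = 288/7, σ_3 = -249/14, σ_4 = 0.
On [-1, 0], s'(t) = b_0 + 2c_0·(t + 1) + 3d_0·(t + 1)² with b_0 = Δ_0 - h_0(2σ_0 + σ_1)/6 = 265/28, c_0 = σ_0/2 = 0, d_0 = (σ_1 - σ_0)/(6h_0) = -153/28. So s'(-1) = 265/28.

9.4643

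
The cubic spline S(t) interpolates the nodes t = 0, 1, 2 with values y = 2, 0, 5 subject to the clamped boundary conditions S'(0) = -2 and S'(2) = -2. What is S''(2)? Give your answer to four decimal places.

-31.5000

With m_i denoting the second derivative at x_i, h_i = 1, 1, and Δ_i = (y_(i+1) − y_i)/h_i = -2, 5:
  1·m_0 + 4·m_1 + 1·m_2 = 6(Δ_1 - Δ_0) = 42
Clamped end conditions give two more equations: 2h_0·m_0 + h_0·m_1 = 6(Δ_0 - S'(0)) = 0 and h_1·m_1 + 2h_1·m_2 = 6(S'(2) - Δ_1) = -42.
Solving the tridiagonal system: m_0 = -21/2, m_1 = 21, m_2 = -63/2.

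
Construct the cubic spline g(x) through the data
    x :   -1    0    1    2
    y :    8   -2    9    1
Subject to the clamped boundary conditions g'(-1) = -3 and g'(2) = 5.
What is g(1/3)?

1

Let m_i = g''(x_i). Step sizes h_i = 1, 1, 1; slopes of the chords Δ_i = (y_(i+1) - y_i)/h_i = -10, 11, -8.
  1·m_0 + 4·m_1 + 1·m_2 = 6(Δ_1 - Δ_0) = 126
  1·m_1 + 4·m_2 + 1·m_3 = 6(Δ_2 - Δ_1) = -114
Clamped end conditions give two more equations: 2h_0·m_0 + h_0·m_1 = 6(Δ_0 - g'(-1)) = -42 and h_2·m_2 + 2h_2·m_3 = 6(g'(2) - Δ_2) = 78.
Hence m_0 = -152/3, m_1 = 178/3, m_2 = -182/3, m_3 = 208/3.
On [0, 1], g(x) = -2 + 4/3·x + 89/3·x² - 20·x³.
With x = 1/3: g(1/3) = 1.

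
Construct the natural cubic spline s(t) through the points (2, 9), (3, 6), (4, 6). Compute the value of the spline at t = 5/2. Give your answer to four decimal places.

Let m_i = s''(x_i). Step sizes h_i = 1, 1; slopes of the chords Δ_i = (y_(i+1) - y_i)/h_i = -3, 0.
  1·m_0 + 4·m_1 + 1·m_2 = 6(Δ_1 - Δ_0) = 18
Natural end conditions: m_0 = m_2 = 0.
Solving the tridiagonal system: m_0 = 0, m_1 = 9/2, m_2 = 0.
On [2, 3], s(t) = 9 - 15/4·(t - 2) + 0·(t - 2)² + 3/4·(t - 2)³.
With (t - 2) = 1/2: s(5/2) = 231/32.

7.2188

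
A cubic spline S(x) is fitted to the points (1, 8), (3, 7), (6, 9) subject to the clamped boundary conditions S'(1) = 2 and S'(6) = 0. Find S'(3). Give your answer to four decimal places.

Write M_i for S''(x_i). With h_i = 2, 3 and divided differences Δ_i = -1/2, 2/3, the continuity of S' gives the tridiagonal system
  2·M_0 + 10·M_1 + 3·M_2 = 6(Δ_1 - Δ_0) = 7
Clamped end conditions give two more equations: 2h_0·M_0 + h_0·M_1 = 6(Δ_0 - S'(1)) = -15 and h_1·M_1 + 2h_1·M_2 = 6(S'(6) - Δ_1) = -4.
Solving: M_0 = -97/20, M_1 = 11/5, M_2 = -53/30.
On [3, 6], S'(x) = b_1 + 2c_1·(x - 3) + 3d_1·(x - 3)² with b_1 = Δ_1 - h_1(2M_1 + M_2)/6 = -13/20, c_1 = M_1/2 = 11/10, d_1 = (M_2 - M_1)/(6h_1) = -119/540. So S'(3) = -13/20.

-0.6500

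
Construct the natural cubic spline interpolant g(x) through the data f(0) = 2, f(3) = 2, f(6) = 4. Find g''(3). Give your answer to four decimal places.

0.3333

With σ_i denoting the second derivative at x_i, h_i = 3, 3, and Δ_i = (y_(i+1) − y_i)/h_i = 0, 2/3:
  3·σ_0 + 12·σ_1 + 3·σ_2 = 6(Δ_1 - Δ_0) = 4
Natural end conditions: σ_0 = σ_2 = 0.
Hence σ_0 = 0, σ_1 = 1/3, σ_2 = 0.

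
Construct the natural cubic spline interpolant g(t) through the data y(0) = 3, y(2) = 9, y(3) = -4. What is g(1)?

With m_i denoting the second derivative at x_i, h_i = 2, 1, and Δ_i = (y_(i+1) − y_i)/h_i = 3, -13:
  2·m_0 + 6·m_1 + 1·m_2 = 6(Δ_1 - Δ_0) = -96
Natural end conditions: m_0 = m_2 = 0.
Hence m_0 = 0, m_1 = -16, m_2 = 0.
On [0, 2], g(t) = 3 + 25/3·t + 0·t² - 4/3·t³.
With t = 1: g(1) = 10.

10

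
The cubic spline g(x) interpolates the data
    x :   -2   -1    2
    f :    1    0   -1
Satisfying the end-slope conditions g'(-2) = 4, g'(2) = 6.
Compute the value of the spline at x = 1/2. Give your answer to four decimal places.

-4.0625

Write M_i for g''(x_i). With h_i = 1, 3 and divided differences Δ_i = -1, -1/3, the continuity of g' gives the tridiagonal system
  1·M_0 + 8·M_1 + 3·M_2 = 6(Δ_1 - Δ_0) = 4
Clamped end conditions give two more equations: 2h_0·M_0 + h_0·M_1 = 6(Δ_0 - g'(-2)) = -30 and h_1·M_1 + 2h_1·M_2 = 6(g'(2) - Δ_1) = 38.
Solving the tridiagonal system: M_0 = -15, M_1 = 0, M_2 = 19/3.
On [-1, 2], g(x) = 0 - 7/2·(x + 1) + 0·(x + 1)² + 19/54·(x + 1)³.
With (x + 1) = 3/2: g(1/2) = -65/16.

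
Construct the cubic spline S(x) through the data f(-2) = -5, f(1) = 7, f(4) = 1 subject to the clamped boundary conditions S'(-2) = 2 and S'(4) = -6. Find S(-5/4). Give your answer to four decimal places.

Put M_i = S'' at the i-th knot. Here h = (3, 3) and Δ = (4, -2), so the interior equations h_(i-1)·M_(i-1) + 2(h_(i-1)+h_i)·M_i + h_i·M_(i+1) = 6(Δ_i − Δ_(i-1)) read
  3·M_0 + 12·M_1 + 3·M_2 = 6(Δ_1 - Δ_0) = -36
Clamped end conditions give two more equations: 2h_0·M_0 + h_0·M_1 = 6(Δ_0 - S'(-2)) = 12 and h_1·M_1 + 2h_1·M_2 = 6(S'(4) - Δ_1) = -24.
Solving the tridiagonal system: M_0 = 11/3, M_1 = -10/3, M_2 = -7/3.
On [-2, 1], S(x) = -5 + 2·(x + 2) + 11/6·(x + 2)² - 7/18·(x + 2)³.
With (x + 2) = 3/4: S(-5/4) = -337/128.

-2.6328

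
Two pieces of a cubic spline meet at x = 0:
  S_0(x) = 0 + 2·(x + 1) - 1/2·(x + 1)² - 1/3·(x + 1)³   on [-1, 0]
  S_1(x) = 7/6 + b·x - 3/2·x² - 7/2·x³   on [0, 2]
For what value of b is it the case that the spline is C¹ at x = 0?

S_0'(x) = 2 - 1·(x + 1) - 1·(x + 1)², so S_0'(0) = 0. On the right, S_1'(0) = b, so b = 0.

0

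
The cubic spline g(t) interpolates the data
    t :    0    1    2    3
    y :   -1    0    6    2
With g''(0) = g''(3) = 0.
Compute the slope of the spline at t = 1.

5

With m_i denoting the second derivative at x_i, h_i = 1, 1, 1, and Δ_i = (y_(i+1) − y_i)/h_i = 1, 6, -4:
  1·m_0 + 4·m_1 + 1·m_2 = 6(Δ_1 - Δ_0) = 30
  1·m_1 + 4·m_2 + 1·m_3 = 6(Δ_2 - Δ_1) = -60
Natural end conditions: m_0 = m_3 = 0.
Forward elimination and back-substitution give m_0 = 0, m_1 = 12, m_2 = -18, m_3 = 0.
On [1, 2], g'(t) = b_1 + 2c_1·(t - 1) + 3d_1·(t - 1)² with b_1 = Δ_1 - h_1(2m_1 + m_2)/6 = 5, c_1 = m_1/2 = 6, d_1 = (m_2 - m_1)/(6h_1) = -5. So g'(1) = 5.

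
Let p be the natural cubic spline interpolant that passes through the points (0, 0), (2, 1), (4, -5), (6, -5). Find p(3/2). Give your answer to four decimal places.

1.4938

Put σ_i = p'' at the i-th knot. Here h = (2, 2, 2) and Δ = (1/2, -3, 0), so the interior equations h_(i-1)·σ_(i-1) + 2(h_(i-1)+h_i)·σ_i + h_i·σ_(i+1) = 6(Δ_i − Δ_(i-1)) read
  2·σ_0 + 8·σ_1 + 2·σ_2 = 6(Δ_1 - Δ_0) = -21
  2·σ_1 + 8·σ_2 + 2·σ_3 = 6(Δ_2 - Δ_1) = 18
Natural end conditions: σ_0 = σ_3 = 0.
Solving: σ_0 = 0, σ_1 = -17/5, σ_2 = 31/10, σ_3 = 0.
On [0, 2], p(x) = 0 + 49/30·x + 0·x² - 17/60·x³.
With x = 3/2: p(3/2) = 239/160.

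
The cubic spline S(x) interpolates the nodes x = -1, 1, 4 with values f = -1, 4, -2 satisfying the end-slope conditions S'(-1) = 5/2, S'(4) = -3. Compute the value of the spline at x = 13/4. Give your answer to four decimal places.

Write m_i for S''(x_i). With h_i = 2, 3 and divided differences Δ_i = 5/2, -2, the continuity of S' gives the tridiagonal system
  2·m_0 + 10·m_1 + 3·m_2 = 6(Δ_1 - Δ_0) = -27
Clamped end conditions give two more equations: 2h_0·m_0 + h_0·m_1 = 6(Δ_0 - S'(-1)) = 0 and h_1·m_1 + 2h_1·m_2 = 6(S'(4) - Δ_1) = -6.
Solving the tridiagonal system: m_0 = 8/5, m_1 = -16/5, m_2 = 3/5.
On [1, 4], S(x) = 4 + 9/10·(x - 1) - 8/5·(x - 1)² + 19/90·(x - 1)³.
With (x - 1) = 9/4: S(13/4) = 211/640.

0.3297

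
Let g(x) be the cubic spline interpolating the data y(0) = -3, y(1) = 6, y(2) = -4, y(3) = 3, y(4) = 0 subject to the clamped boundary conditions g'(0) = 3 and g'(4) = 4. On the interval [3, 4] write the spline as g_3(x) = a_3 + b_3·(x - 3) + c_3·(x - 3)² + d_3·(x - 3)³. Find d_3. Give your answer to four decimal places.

Write σ_i for g''(x_i). With h_i = 1, 1, 1, 1 and divided differences Δ_i = 9, -10, 7, -3, the continuity of g' gives the tridiagonal system
  1·σ_0 + 4·σ_1 + 1·σ_2 = 6(Δ_1 - Δ_0) = -114
  1·σ_1 + 4·σ_2 + 1·σ_3 = 6(Δ_2 - Δ_1) = 102
  1·σ_2 + 4·σ_3 + 1·σ_4 = 6(Δ_3 - Δ_2) = -60
Clamped end conditions give two more equations: 2h_0·σ_0 + h_0·σ_1 = 6(Δ_0 - g'(0)) = 36 and h_3·σ_3 + 2h_3·σ_4 = 6(g'(4) - Δ_3) = 42.
Hence σ_0 = 611/14, σ_1 = -359/7, σ_2 = 95/2, σ_3 = -257/7, σ_4 = 551/14.
On [3, 4], with g_3(x) = a_3 + b_3·(x - 3) + c_3·(x - 3)² + d_3·(x - 3)³: c_3 = σ_3/2 = -257/14, d_3 = (σ_4 - σ_3)/(6h_3) = 355/28, b_3 = Δ_3 - h_3(2σ_3 + σ_4)/6 = 75/28.

12.6786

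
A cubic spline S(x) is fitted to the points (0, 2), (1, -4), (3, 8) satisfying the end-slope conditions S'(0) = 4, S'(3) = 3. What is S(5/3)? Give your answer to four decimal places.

-2.7654

Let σ_i = S''(x_i). Step sizes h_i = 1, 2; slopes of the chords Δ_i = (y_(i+1) - y_i)/h_i = -6, 6.
  1·σ_0 + 6·σ_1 + 2·σ_2 = 6(Δ_1 - Δ_0) = 72
Clamped end conditions give two more equations: 2h_0·σ_0 + h_0·σ_1 = 6(Δ_0 - S'(0)) = -60 and h_1·σ_1 + 2h_1·σ_2 = 6(S'(3) - Δ_1) = -18.
Forward elimination and back-substitution give σ_0 = -127/3, σ_1 = 74/3, σ_2 = -101/6.
On [1, 3], S(x) = -4 - 29/6·(x - 1) + 37/3·(x - 1)² - 83/24·(x - 1)³.
With (x - 1) = 2/3: S(5/3) = -224/81.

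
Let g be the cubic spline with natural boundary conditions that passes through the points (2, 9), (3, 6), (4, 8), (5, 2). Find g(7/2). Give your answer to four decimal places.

7.2250

Let M_i = g''(x_i). Step sizes h_i = 1, 1, 1; slopes of the chords Δ_i = (y_(i+1) - y_i)/h_i = -3, 2, -6.
  1·M_0 + 4·M_1 + 1·M_2 = 6(Δ_1 - Δ_0) = 30
  1·M_1 + 4·M_2 + 1·M_3 = 6(Δ_2 - Δ_1) = -48
Natural end conditions: M_0 = M_3 = 0.
Solving the tridiagonal system: M_0 = 0, M_1 = 56/5, M_2 = -74/5, M_3 = 0.
On [3, 4], g(x) = 6 + 11/15·(x - 3) + 28/5·(x - 3)² - 13/3·(x - 3)³.
With (x - 3) = 1/2: g(7/2) = 289/40.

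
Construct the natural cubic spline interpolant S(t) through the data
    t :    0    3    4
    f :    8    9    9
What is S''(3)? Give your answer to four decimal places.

-0.2500

Let m_i = S''(x_i). Step sizes h_i = 3, 1; slopes of the chords Δ_i = (y_(i+1) - y_i)/h_i = 1/3, 0.
  3·m_0 + 8·m_1 + 1·m_2 = 6(Δ_1 - Δ_0) = -2
Natural end conditions: m_0 = m_2 = 0.
Solving the tridiagonal system: m_0 = 0, m_1 = -1/4, m_2 = 0.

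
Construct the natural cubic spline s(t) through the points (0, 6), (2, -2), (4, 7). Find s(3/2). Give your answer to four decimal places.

-1.3945

Let m_i = s''(x_i). Step sizes h_i = 2, 2; slopes of the chords Δ_i = (y_(i+1) - y_i)/h_i = -4, 9/2.
  2·m_0 + 8·m_1 + 2·m_2 = 6(Δ_1 - Δ_0) = 51
Natural end conditions: m_0 = m_2 = 0.
Solving: m_0 = 0, m_1 = 51/8, m_2 = 0.
On [0, 2], s(t) = 6 - 49/8·t + 0·t² + 17/32·t³.
With t = 3/2: s(3/2) = -357/256.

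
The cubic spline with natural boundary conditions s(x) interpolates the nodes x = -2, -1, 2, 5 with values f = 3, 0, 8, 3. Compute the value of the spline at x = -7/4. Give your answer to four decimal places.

Let M_i = s''(x_i). Step sizes h_i = 1, 3, 3; slopes of the chords Δ_i = (y_(i+1) - y_i)/h_i = -3, 8/3, -5/3.
  1·M_0 + 8·M_1 + 3·M_2 = 6(Δ_1 - Δ_0) = 34
  3·M_1 + 12·M_2 + 3·M_3 = 6(Δ_2 - Δ_1) = -26
Natural end conditions: M_0 = M_3 = 0.
Forward elimination and back-substitution give M_0 = 0, M_1 = 162/29, M_2 = -310/87, M_3 = 0.
On [-2, -1], s(x) = 3 - 114/29·(x + 2) + 0·(x + 2)² + 27/29·(x + 2)³.
With (x + 2) = 1/4: s(-7/4) = 3771/1856.

2.0318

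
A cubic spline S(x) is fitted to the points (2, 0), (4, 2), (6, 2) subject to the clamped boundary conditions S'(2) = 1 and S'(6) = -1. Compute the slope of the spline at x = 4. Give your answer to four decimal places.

0.7500

Let M_i = S''(x_i). Step sizes h_i = 2, 2; slopes of the chords Δ_i = (y_(i+1) - y_i)/h_i = 1, 0.
  2·M_0 + 8·M_1 + 2·M_2 = 6(Δ_1 - Δ_0) = -6
Clamped end conditions give two more equations: 2h_0·M_0 + h_0·M_1 = 6(Δ_0 - S'(2)) = 0 and h_1·M_1 + 2h_1·M_2 = 6(S'(6) - Δ_1) = -6.
Solving: M_0 = 1/4, M_1 = -1/2, M_2 = -5/4.
On [4, 6], S'(x) = b_1 + 2c_1·(x - 4) + 3d_1·(x - 4)² with b_1 = Δ_1 - h_1(2M_1 + M_2)/6 = 3/4, c_1 = M_1/2 = -1/4, d_1 = (M_2 - M_1)/(6h_1) = -1/16. So S'(4) = 3/4.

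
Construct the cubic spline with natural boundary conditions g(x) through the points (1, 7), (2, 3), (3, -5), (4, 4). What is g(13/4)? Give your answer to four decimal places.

-4.3250

Write M_i for g''(x_i). With h_i = 1, 1, 1 and divided differences Δ_i = -4, -8, 9, the continuity of g' gives the tridiagonal system
  1·M_0 + 4·M_1 + 1·M_2 = 6(Δ_1 - Δ_0) = -24
  1·M_1 + 4·M_2 + 1·M_3 = 6(Δ_2 - Δ_1) = 102
Natural end conditions: M_0 = M_3 = 0.
Forward elimination and back-substitution give M_0 = 0, M_1 = -66/5, M_2 = 144/5, M_3 = 0.
On [3, 4], g(x) = -5 - 3/5·(x - 3) + 72/5·(x - 3)² - 24/5·(x - 3)³.
With (x - 3) = 1/4: g(13/4) = -173/40.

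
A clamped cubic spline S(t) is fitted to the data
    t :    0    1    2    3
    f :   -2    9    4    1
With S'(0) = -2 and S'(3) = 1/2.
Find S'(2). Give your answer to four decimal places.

-7.8667

Let σ_i = S''(x_i). Step sizes h_i = 1, 1, 1; slopes of the chords Δ_i = (y_(i+1) - y_i)/h_i = 11, -5, -3.
  1·σ_0 + 4·σ_1 + 1·σ_2 = 6(Δ_1 - Δ_0) = -96
  1·σ_1 + 4·σ_2 + 1·σ_3 = 6(Δ_2 - Δ_1) = 12
Clamped end conditions give two more equations: 2h_0·σ_0 + h_0·σ_1 = 6(Δ_0 - S'(0)) = 78 and h_2·σ_2 + 2h_2·σ_3 = 6(S'(3) - Δ_2) = 21.
Solving: σ_0 = 901/15, σ_1 = -632/15, σ_2 = 187/15, σ_3 = 64/15.
On [2, 3], S'(t) = b_2 + 2c_2·(t - 2) + 3d_2·(t - 2)² with b_2 = Δ_2 - h_2(2σ_2 + σ_3)/6 = -118/15, c_2 = σ_2/2 = 187/30, d_2 = (σ_3 - σ_2)/(6h_2) = -41/30. So S'(2) = -118/15.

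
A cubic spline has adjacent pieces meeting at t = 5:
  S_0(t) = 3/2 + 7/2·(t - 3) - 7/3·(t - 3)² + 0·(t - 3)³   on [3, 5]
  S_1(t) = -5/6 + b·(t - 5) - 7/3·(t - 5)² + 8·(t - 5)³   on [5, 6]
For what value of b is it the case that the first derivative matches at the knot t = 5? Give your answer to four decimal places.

S_0'(t) = 7/2 - 14/3·(t - 3) + 0·(t - 3)², so S_0'(5) = -35/6. On the right, S_1'(5) = b, so b = -35/6.

-5.8333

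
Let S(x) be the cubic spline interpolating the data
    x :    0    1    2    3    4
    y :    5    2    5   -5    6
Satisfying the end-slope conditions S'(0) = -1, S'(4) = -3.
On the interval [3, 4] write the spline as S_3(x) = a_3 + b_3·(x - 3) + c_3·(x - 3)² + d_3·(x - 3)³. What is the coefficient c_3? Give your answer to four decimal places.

29.7500

Put M_i = S'' at the i-th knot. Here h = (1, 1, 1, 1) and Δ = (-3, 3, -10, 11), so the interior equations h_(i-1)·M_(i-1) + 2(h_(i-1)+h_i)·M_i + h_i·M_(i+1) = 6(Δ_i − Δ_(i-1)) read
  1·M_0 + 4·M_1 + 1·M_2 = 6(Δ_1 - Δ_0) = 36
  1·M_1 + 4·M_2 + 1·M_3 = 6(Δ_2 - Δ_1) = -78
  1·M_2 + 4·M_3 + 1·M_4 = 6(Δ_3 - Δ_2) = 126
Clamped end conditions give two more equations: 2h_0·M_0 + h_0·M_1 = 6(Δ_0 - S'(0)) = -12 and h_3·M_3 + 2h_3·M_4 = 6(S'(4) - Δ_3) = -84.
Forward elimination and back-substitution give M_0 = -71/4, M_1 = 47/2, M_2 = -161/4, M_3 = 119/2, M_4 = -287/4.
On [3, 4], with S_3(x) = a_3 + b_3·(x - 3) + c_3·(x - 3)² + d_3·(x - 3)³: c_3 = M_3/2 = 119/4, d_3 = (M_4 - M_3)/(6h_3) = -175/8, b_3 = Δ_3 - h_3(2M_3 + M_4)/6 = 25/8.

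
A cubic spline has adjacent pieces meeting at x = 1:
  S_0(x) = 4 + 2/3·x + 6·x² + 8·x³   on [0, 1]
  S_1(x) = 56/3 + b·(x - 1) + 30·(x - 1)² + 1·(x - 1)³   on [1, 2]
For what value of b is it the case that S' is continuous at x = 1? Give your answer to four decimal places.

S_0'(x) = 2/3 + 12·x + 24·x², so S_0'(1) = 110/3. On the right, S_1'(1) = b, so b = 110/3.

36.6667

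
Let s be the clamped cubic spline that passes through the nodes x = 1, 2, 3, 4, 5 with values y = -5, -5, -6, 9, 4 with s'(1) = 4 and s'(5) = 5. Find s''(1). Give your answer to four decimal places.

Put σ_i = s'' at the i-th knot. Here h = (1, 1, 1, 1) and Δ = (0, -1, 15, -5), so the interior equations h_(i-1)·σ_(i-1) + 2(h_(i-1)+h_i)·σ_i + h_i·σ_(i+1) = 6(Δ_i − Δ_(i-1)) read
  1·σ_0 + 4·σ_1 + 1·σ_2 = 6(Δ_1 - Δ_0) = -6
  1·σ_1 + 4·σ_2 + 1·σ_3 = 6(Δ_2 - Δ_1) = 96
  1·σ_2 + 4·σ_3 + 1·σ_4 = 6(Δ_3 - Δ_2) = -120
Clamped end conditions give two more equations: 2h_0·σ_0 + h_0·σ_1 = 6(Δ_0 - s'(1)) = -24 and h_3·σ_3 + 2h_3·σ_4 = 6(s'(5) - Δ_3) = 60.
Forward elimination and back-substitution give σ_0 = -50/7, σ_1 = -68/7, σ_2 = 40, σ_3 = -380/7, σ_4 = 400/7.

-7.1429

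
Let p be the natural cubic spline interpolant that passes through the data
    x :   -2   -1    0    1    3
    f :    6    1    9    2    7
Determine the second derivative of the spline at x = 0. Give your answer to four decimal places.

-33.2093

With m_i denoting the second derivative at x_i, h_i = 1, 1, 1, 2, and Δ_i = (y_(i+1) − y_i)/h_i = -5, 8, -7, 5/2:
  1·m_0 + 4·m_1 + 1·m_2 = 6(Δ_1 - Δ_0) = 78
  1·m_1 + 4·m_2 + 1·m_3 = 6(Δ_2 - Δ_1) = -90
  1·m_2 + 6·m_3 + 2·m_4 = 6(Δ_3 - Δ_2) = 57
Natural end conditions: m_0 = m_4 = 0.
Forward elimination and back-substitution give m_0 = 0, m_1 = 2391/86, m_2 = -1428/43, m_3 = 1293/86, m_4 = 0.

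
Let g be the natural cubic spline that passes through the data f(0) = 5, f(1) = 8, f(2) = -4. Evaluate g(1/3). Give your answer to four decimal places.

Let σ_i = g''(x_i). Step sizes h_i = 1, 1; slopes of the chords Δ_i = (y_(i+1) - y_i)/h_i = 3, -12.
  1·σ_0 + 4·σ_1 + 1·σ_2 = 6(Δ_1 - Δ_0) = -90
Natural end conditions: σ_0 = σ_2 = 0.
Hence σ_0 = 0, σ_1 = -45/2, σ_2 = 0.
On [0, 1], g(t) = 5 + 27/4·t + 0·t² - 15/4·t³.
With t = 1/3: g(1/3) = 64/9.

7.1111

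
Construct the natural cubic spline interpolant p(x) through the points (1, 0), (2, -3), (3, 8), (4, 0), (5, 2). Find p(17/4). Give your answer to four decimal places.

-0.9063

Let M_i = p''(x_i). Step sizes h_i = 1, 1, 1, 1; slopes of the chords Δ_i = (y_(i+1) - y_i)/h_i = -3, 11, -8, 2.
  1·M_0 + 4·M_1 + 1·M_2 = 6(Δ_1 - Δ_0) = 84
  1·M_1 + 4·M_2 + 1·M_3 = 6(Δ_2 - Δ_1) = -114
  1·M_2 + 4·M_3 + 1·M_4 = 6(Δ_3 - Δ_2) = 60
Natural end conditions: M_0 = M_4 = 0.
Solving the tridiagonal system: M_0 = 0, M_1 = 222/7, M_2 = -300/7, M_3 = 180/7, M_4 = 0.
On [4, 5], p(x) = 0 - 46/7·(x - 4) + 90/7·(x - 4)² - 30/7·(x - 4)³.
With (x - 4) = 1/4: p(17/4) = -29/32.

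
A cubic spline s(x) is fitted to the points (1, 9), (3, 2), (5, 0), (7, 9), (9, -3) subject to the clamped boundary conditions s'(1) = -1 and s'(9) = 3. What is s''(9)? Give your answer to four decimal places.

21.0179

Write σ_i for s''(x_i). With h_i = 2, 2, 2, 2 and divided differences Δ_i = -7/2, -1, 9/2, -6, the continuity of s' gives the tridiagonal system
  2·σ_0 + 8·σ_1 + 2·σ_2 = 6(Δ_1 - Δ_0) = 15
  2·σ_1 + 8·σ_2 + 2·σ_3 = 6(Δ_2 - Δ_1) = 33
  2·σ_2 + 8·σ_3 + 2·σ_4 = 6(Δ_3 - Δ_2) = -63
Clamped end conditions give two more equations: 2h_0·σ_0 + h_0·σ_1 = 6(Δ_0 - s'(1)) = -15 and h_3·σ_3 + 2h_3·σ_4 = 6(s'(9) - Δ_3) = 54.
Hence σ_0 = -239/56, σ_1 = 29/28, σ_2 = 61/8, σ_3 = -421/28, σ_4 = 1177/56.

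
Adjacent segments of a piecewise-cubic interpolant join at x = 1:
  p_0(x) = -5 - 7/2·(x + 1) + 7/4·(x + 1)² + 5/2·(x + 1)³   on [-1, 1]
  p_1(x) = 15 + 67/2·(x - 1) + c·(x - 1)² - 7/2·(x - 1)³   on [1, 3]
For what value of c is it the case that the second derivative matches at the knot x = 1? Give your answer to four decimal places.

p_0''(x) = 7/2 + 15·(x + 1), so p_0''(1) = 67/2. On the right, p_1''(1) = 2c, so c = 67/4.

16.7500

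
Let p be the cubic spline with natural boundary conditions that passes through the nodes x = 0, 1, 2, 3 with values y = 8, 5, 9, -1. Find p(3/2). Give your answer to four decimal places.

7.5250

Put M_i = p'' at the i-th knot. Here h = (1, 1, 1) and Δ = (-3, 4, -10), so the interior equations h_(i-1)·M_(i-1) + 2(h_(i-1)+h_i)·M_i + h_i·M_(i+1) = 6(Δ_i − Δ_(i-1)) read
  1·M_0 + 4·M_1 + 1·M_2 = 6(Δ_1 - Δ_0) = 42
  1·M_1 + 4·M_2 + 1·M_3 = 6(Δ_2 - Δ_1) = -84
Natural end conditions: M_0 = M_3 = 0.
Forward elimination and back-substitution give M_0 = 0, M_1 = 84/5, M_2 = -126/5, M_3 = 0.
On [1, 2], p(x) = 5 + 13/5·(x - 1) + 42/5·(x - 1)² - 7·(x - 1)³.
With (x - 1) = 1/2: p(3/2) = 301/40.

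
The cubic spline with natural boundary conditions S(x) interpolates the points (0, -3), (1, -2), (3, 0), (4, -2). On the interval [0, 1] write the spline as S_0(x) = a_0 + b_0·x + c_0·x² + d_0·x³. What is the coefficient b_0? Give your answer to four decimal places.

Let M_i = S''(x_i). Step sizes h_i = 1, 2, 1; slopes of the chords Δ_i = (y_(i+1) - y_i)/h_i = 1, 1, -2.
  1·M_0 + 6·M_1 + 2·M_2 = 6(Δ_1 - Δ_0) = 0
  2·M_1 + 6·M_2 + 1·M_3 = 6(Δ_2 - Δ_1) = -18
Natural end conditions: M_0 = M_3 = 0.
Solving: M_0 = 0, M_1 = 9/8, M_2 = -27/8, M_3 = 0.
On [0, 1], with S_0(x) = a_0 + b_0·x + c_0·x² + d_0·x³: c_0 = M_0/2 = 0, d_0 = (M_1 - M_0)/(6h_0) = 3/16, b_0 = Δ_0 - h_0(2M_0 + M_1)/6 = 13/16.

0.8125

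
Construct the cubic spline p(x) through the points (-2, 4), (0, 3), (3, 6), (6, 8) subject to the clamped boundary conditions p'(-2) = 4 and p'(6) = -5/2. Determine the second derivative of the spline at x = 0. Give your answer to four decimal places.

2.5000

Let σ_i = p''(x_i). Step sizes h_i = 2, 3, 3; slopes of the chords Δ_i = (y_(i+1) - y_i)/h_i = -1/2, 1, 2/3.
  2·σ_0 + 10·σ_1 + 3·σ_2 = 6(Δ_1 - Δ_0) = 9
  3·σ_1 + 12·σ_2 + 3·σ_3 = 6(Δ_2 - Δ_1) = -2
Clamped end conditions give two more equations: 2h_0·σ_0 + h_0·σ_1 = 6(Δ_0 - p'(-2)) = -27 and h_2·σ_2 + 2h_2·σ_3 = 6(p'(6) - Δ_2) = -19.
Solving the tridiagonal system: σ_0 = -8, σ_1 = 5/2, σ_2 = 0, σ_3 = -19/6.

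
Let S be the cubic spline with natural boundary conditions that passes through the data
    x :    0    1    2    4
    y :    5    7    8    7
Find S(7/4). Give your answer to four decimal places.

Put m_i = S'' at the i-th knot. Here h = (1, 1, 2) and Δ = (2, 1, -1/2), so the interior equations h_(i-1)·m_(i-1) + 2(h_(i-1)+h_i)·m_i + h_i·m_(i+1) = 6(Δ_i − Δ_(i-1)) read
  1·m_0 + 4·m_1 + 1·m_2 = 6(Δ_1 - Δ_0) = -6
  1·m_1 + 6·m_2 + 2·m_3 = 6(Δ_2 - Δ_1) = -9
Natural end conditions: m_0 = m_3 = 0.
Solving: m_0 = 0, m_1 = -27/23, m_2 = -30/23, m_3 = 0.
On [1, 2], S(x) = 7 + 37/23·(x - 1) - 27/46·(x - 1)² - 1/46·(x - 1)³.
With (x - 1) = 3/4: S(7/4) = 1007/128.

7.8672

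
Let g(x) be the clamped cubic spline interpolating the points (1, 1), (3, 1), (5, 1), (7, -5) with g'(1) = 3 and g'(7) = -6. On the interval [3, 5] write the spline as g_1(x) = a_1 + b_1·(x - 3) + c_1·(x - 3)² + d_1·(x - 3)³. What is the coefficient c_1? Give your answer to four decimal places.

With M_i denoting the second derivative at x_i, h_i = 2, 2, 2, and Δ_i = (y_(i+1) − y_i)/h_i = 0, 0, -3:
  2·M_0 + 8·M_1 + 2·M_2 = 6(Δ_1 - Δ_0) = 0
  2·M_1 + 8·M_2 + 2·M_3 = 6(Δ_2 - Δ_1) = -18
Clamped end conditions give two more equations: 2h_0·M_0 + h_0·M_1 = 6(Δ_0 - g'(1)) = -18 and h_2·M_2 + 2h_2·M_3 = 6(g'(7) - Δ_2) = -18.
Forward elimination and back-substitution give M_0 = -27/5, M_1 = 9/5, M_2 = -9/5, M_3 = -18/5.
On [3, 5], with g_1(x) = a_1 + b_1·(x - 3) + c_1·(x - 3)² + d_1·(x - 3)³: c_1 = M_1/2 = 9/10, d_1 = (M_2 - M_1)/(6h_1) = -3/10, b_1 = Δ_1 - h_1(2M_1 + M_2)/6 = -3/5.

0.9000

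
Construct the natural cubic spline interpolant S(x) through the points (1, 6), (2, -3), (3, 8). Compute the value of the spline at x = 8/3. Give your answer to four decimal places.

2.8519

Put M_i = S'' at the i-th knot. Here h = (1, 1) and Δ = (-9, 11), so the interior equations h_(i-1)·M_(i-1) + 2(h_(i-1)+h_i)·M_i + h_i·M_(i+1) = 6(Δ_i − Δ_(i-1)) read
  1·M_0 + 4·M_1 + 1·M_2 = 6(Δ_1 - Δ_0) = 120
Natural end conditions: M_0 = M_2 = 0.
Solving: M_0 = 0, M_1 = 30, M_2 = 0.
On [2, 3], S(x) = -3 + 1·(x - 2) + 15·(x - 2)² - 5·(x - 2)³.
With (x - 2) = 2/3: S(8/3) = 77/27.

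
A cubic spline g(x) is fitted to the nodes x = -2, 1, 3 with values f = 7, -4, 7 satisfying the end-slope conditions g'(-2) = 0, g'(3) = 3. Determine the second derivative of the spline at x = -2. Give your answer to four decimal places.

Write σ_i for g''(x_i). With h_i = 3, 2 and divided differences Δ_i = -11/3, 11/2, the continuity of g' gives the tridiagonal system
  3·σ_0 + 10·σ_1 + 2·σ_2 = 6(Δ_1 - Δ_0) = 55
Clamped end conditions give two more equations: 2h_0·σ_0 + h_0·σ_1 = 6(Δ_0 - g'(-2)) = -22 and h_1·σ_1 + 2h_1·σ_2 = 6(g'(3) - Δ_1) = -15.
Solving the tridiagonal system: σ_0 = -257/30, σ_1 = 49/5, σ_2 = -173/20.

-8.5667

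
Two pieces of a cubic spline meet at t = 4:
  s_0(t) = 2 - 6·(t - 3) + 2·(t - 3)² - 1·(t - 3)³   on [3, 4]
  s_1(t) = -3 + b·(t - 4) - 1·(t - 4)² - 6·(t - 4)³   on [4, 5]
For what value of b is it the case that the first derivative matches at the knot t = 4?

s_0'(t) = -6 + 4·(t - 3) - 3·(t - 3)², so s_0'(4) = -5. On the right, s_1'(4) = b, so b = -5.

-5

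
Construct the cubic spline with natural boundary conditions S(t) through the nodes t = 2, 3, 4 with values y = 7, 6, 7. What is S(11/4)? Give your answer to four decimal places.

6.0859

With σ_i denoting the second derivative at x_i, h_i = 1, 1, and Δ_i = (y_(i+1) − y_i)/h_i = -1, 1:
  1·σ_0 + 4·σ_1 + 1·σ_2 = 6(Δ_1 - Δ_0) = 12
Natural end conditions: σ_0 = σ_2 = 0.
Hence σ_0 = 0, σ_1 = 3, σ_2 = 0.
On [2, 3], S(t) = 7 - 3/2·(t - 2) + 0·(t - 2)² + 1/2·(t - 2)³.
With (t - 2) = 3/4: S(11/4) = 779/128.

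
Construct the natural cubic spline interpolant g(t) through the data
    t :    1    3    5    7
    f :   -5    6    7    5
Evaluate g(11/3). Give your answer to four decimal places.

Let m_i = g''(x_i). Step sizes h_i = 2, 2, 2; slopes of the chords Δ_i = (y_(i+1) - y_i)/h_i = 11/2, 1/2, -1.
  2·m_0 + 8·m_1 + 2·m_2 = 6(Δ_1 - Δ_0) = -30
  2·m_1 + 8·m_2 + 2·m_3 = 6(Δ_2 - Δ_1) = -9
Natural end conditions: m_0 = m_3 = 0.
Hence m_0 = 0, m_1 = -37/10, m_2 = -1/5, m_3 = 0.
On [3, 5], g(t) = 6 + 91/30·(t - 3) - 37/20·(t - 3)² + 7/24·(t - 3)³.
With (t - 3) = 2/3: g(11/3) = 2951/405.

7.2864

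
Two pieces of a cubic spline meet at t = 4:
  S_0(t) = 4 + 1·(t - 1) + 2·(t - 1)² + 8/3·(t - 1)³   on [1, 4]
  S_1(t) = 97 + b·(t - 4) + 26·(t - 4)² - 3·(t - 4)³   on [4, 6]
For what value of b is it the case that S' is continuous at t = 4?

85

S_0'(t) = 1 + 4·(t - 1) + 8·(t - 1)², so S_0'(4) = 85. On the right, S_1'(4) = b, so b = 85.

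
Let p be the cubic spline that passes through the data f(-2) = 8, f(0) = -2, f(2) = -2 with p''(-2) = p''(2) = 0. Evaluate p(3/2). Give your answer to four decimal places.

With M_i denoting the second derivative at x_i, h_i = 2, 2, and Δ_i = (y_(i+1) − y_i)/h_i = -5, 0:
  2·M_0 + 8·M_1 + 2·M_2 = 6(Δ_1 - Δ_0) = 30
Natural end conditions: M_0 = M_2 = 0.
Forward elimination and back-substitution give M_0 = 0, M_1 = 15/4, M_2 = 0.
On [0, 2], p(t) = -2 - 5/2·t + 15/8·t² - 5/16·t³.
With t = 3/2: p(3/2) = -331/128.

-2.5859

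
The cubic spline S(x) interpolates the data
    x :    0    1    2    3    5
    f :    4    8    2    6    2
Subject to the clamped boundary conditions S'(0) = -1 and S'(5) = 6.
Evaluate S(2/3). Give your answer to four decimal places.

7.0009

Write M_i for S''(x_i). With h_i = 1, 1, 1, 2 and divided differences Δ_i = 4, -6, 4, -2, the continuity of S' gives the tridiagonal system
  1·M_0 + 4·M_1 + 1·M_2 = 6(Δ_1 - Δ_0) = -60
  1·M_1 + 4·M_2 + 1·M_3 = 6(Δ_2 - Δ_1) = 60
  1·M_2 + 6·M_3 + 2·M_4 = 6(Δ_3 - Δ_2) = -36
Clamped end conditions give two more equations: 2h_0·M_0 + h_0·M_1 = 6(Δ_0 - S'(0)) = 30 and h_3·M_3 + 2h_3·M_4 = 6(S'(5) - Δ_3) = 48.
Forward elimination and back-substitution give M_0 = 1210/41, M_1 = -1190/41, M_2 = 1090/41, M_3 = -710/41, M_4 = 847/41.
On [0, 1], S(x) = 4 - 1·x + 605/41·x² - 400/41·x³.
With x = 2/3: S(2/3) = 7750/1107.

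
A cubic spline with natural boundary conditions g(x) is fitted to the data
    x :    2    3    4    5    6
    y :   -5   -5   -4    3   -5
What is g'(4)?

Write M_i for g''(x_i). With h_i = 1, 1, 1, 1 and divided differences Δ_i = 0, 1, 7, -8, the continuity of g' gives the tridiagonal system
  1·M_0 + 4·M_1 + 1·M_2 = 6(Δ_1 - Δ_0) = 6
  1·M_1 + 4·M_2 + 1·M_3 = 6(Δ_2 - Δ_1) = 36
  1·M_2 + 4·M_3 + 1·M_4 = 6(Δ_3 - Δ_2) = -90
Natural end conditions: M_0 = M_4 = 0.
Solving: M_0 = 0, M_1 = -18/7, M_2 = 114/7, M_3 = -186/7, M_4 = 0.
On [4, 5], g'(x) = b_2 + 2c_2·(x - 4) + 3d_2·(x - 4)² with b_2 = Δ_2 - h_2(2M_2 + M_3)/6 = 6, c_2 = M_2/2 = 57/7, d_2 = (M_3 - M_2)/(6h_2) = -50/7. So g'(4) = 6.

6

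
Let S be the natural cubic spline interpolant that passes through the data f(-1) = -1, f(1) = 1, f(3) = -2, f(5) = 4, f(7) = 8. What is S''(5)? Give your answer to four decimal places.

-1.9018

Let σ_i = S''(x_i). Step sizes h_i = 2, 2, 2, 2; slopes of the chords Δ_i = (y_(i+1) - y_i)/h_i = 1, -3/2, 3, 2.
  2·σ_0 + 8·σ_1 + 2·σ_2 = 6(Δ_1 - Δ_0) = -15
  2·σ_1 + 8·σ_2 + 2·σ_3 = 6(Δ_2 - Δ_1) = 27
  2·σ_2 + 8·σ_3 + 2·σ_4 = 6(Δ_3 - Δ_2) = -6
Natural end conditions: σ_0 = σ_4 = 0.
Solving: σ_0 = 0, σ_1 = -339/112, σ_2 = 129/28, σ_3 = -213/112, σ_4 = 0.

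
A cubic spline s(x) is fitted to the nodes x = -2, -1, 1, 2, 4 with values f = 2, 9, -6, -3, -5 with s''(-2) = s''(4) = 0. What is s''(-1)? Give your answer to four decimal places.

Let σ_i = s''(x_i). Step sizes h_i = 1, 2, 1, 2; slopes of the chords Δ_i = (y_(i+1) - y_i)/h_i = 7, -15/2, 3, -1.
  1·σ_0 + 6·σ_1 + 2·σ_2 = 6(Δ_1 - Δ_0) = -87
  2·σ_1 + 6·σ_2 + 1·σ_3 = 6(Δ_2 - Δ_1) = 63
  1·σ_2 + 6·σ_3 + 2·σ_4 = 6(Δ_3 - Δ_2) = -24
Natural end conditions: σ_0 = σ_4 = 0.
Solving: σ_0 = 0, σ_1 = -1283/62, σ_2 = 576/31, σ_3 = -220/31, σ_4 = 0.

-20.6935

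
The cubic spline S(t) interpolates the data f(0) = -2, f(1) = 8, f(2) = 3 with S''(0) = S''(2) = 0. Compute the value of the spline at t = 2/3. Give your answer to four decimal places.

Let σ_i = S''(x_i). Step sizes h_i = 1, 1; slopes of the chords Δ_i = (y_(i+1) - y_i)/h_i = 10, -5.
  1·σ_0 + 4·σ_1 + 1·σ_2 = 6(Δ_1 - Δ_0) = -90
Natural end conditions: σ_0 = σ_2 = 0.
Forward elimination and back-substitution give σ_0 = 0, σ_1 = -45/2, σ_2 = 0.
On [0, 1], S(t) = -2 + 55/4·t + 0·t² - 15/4·t³.
With t = 2/3: S(2/3) = 109/18.

6.0556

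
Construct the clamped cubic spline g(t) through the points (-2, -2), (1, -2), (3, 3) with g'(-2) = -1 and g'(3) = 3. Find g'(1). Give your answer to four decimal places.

1.5500

With m_i denoting the second derivative at x_i, h_i = 3, 2, and Δ_i = (y_(i+1) − y_i)/h_i = 0, 5/2:
  3·m_0 + 10·m_1 + 2·m_2 = 6(Δ_1 - Δ_0) = 15
Clamped end conditions give two more equations: 2h_0·m_0 + h_0·m_1 = 6(Δ_0 - g'(-2)) = 6 and h_1·m_1 + 2h_1·m_2 = 6(g'(3) - Δ_1) = 3.
Solving the tridiagonal system: m_0 = 3/10, m_1 = 7/5, m_2 = 1/20.
On [1, 3], g'(t) = b_1 + 2c_1·(t - 1) + 3d_1·(t - 1)² with b_1 = Δ_1 - h_1(2m_1 + m_2)/6 = 31/20, c_1 = m_1/2 = 7/10, d_1 = (m_2 - m_1)/(6h_1) = -9/80. So g'(1) = 31/20.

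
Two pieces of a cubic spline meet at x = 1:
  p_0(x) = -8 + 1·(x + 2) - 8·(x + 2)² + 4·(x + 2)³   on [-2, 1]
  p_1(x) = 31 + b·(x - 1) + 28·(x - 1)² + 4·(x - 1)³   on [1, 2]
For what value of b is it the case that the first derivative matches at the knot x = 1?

61

p_0'(x) = 1 - 16·(x + 2) + 12·(x + 2)², so p_0'(1) = 61. On the right, p_1'(1) = b, so b = 61.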